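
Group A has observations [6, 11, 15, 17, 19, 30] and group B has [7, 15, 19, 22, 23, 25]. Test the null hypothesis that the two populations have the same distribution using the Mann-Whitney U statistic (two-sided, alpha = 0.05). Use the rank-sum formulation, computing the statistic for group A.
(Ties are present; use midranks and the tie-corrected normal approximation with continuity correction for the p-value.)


Step 1: Combine and sort all 12 observations; assign midranks.
sorted (value, group): (6,X), (7,Y), (11,X), (15,X), (15,Y), (17,X), (19,X), (19,Y), (22,Y), (23,Y), (25,Y), (30,X)
ranks: 6->1, 7->2, 11->3, 15->4.5, 15->4.5, 17->6, 19->7.5, 19->7.5, 22->9, 23->10, 25->11, 30->12
Step 2: Rank sum for X: R1 = 1 + 3 + 4.5 + 6 + 7.5 + 12 = 34.
Step 3: U_X = R1 - n1(n1+1)/2 = 34 - 6*7/2 = 34 - 21 = 13.
       U_Y = n1*n2 - U_X = 36 - 13 = 23.
Step 4: Ties are present, so use the tie-corrected normal approximation (with continuity correction) for the p-value.
Step 5: p-value = 0.469613; compare to alpha = 0.05. fail to reject H0.

U_X = 13, p = 0.469613, fail to reject H0 at alpha = 0.05.


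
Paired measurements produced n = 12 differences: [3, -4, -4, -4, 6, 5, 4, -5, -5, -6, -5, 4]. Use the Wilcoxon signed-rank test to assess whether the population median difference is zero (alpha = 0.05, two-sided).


Step 1: Drop any zero differences (none here) and take |d_i|.
|d| = [3, 4, 4, 4, 6, 5, 4, 5, 5, 6, 5, 4]
Step 2: Midrank |d_i| (ties get averaged ranks).
ranks: |3|->1, |4|->4, |4|->4, |4|->4, |6|->11.5, |5|->8.5, |4|->4, |5|->8.5, |5|->8.5, |6|->11.5, |5|->8.5, |4|->4
Step 3: Attach original signs; sum ranks with positive sign and with negative sign.
W+ = 1 + 11.5 + 8.5 + 4 + 4 = 29
W- = 4 + 4 + 4 + 8.5 + 8.5 + 11.5 + 8.5 = 49
(Check: W+ + W- = 78 should equal n(n+1)/2 = 78.)
Step 4: Test statistic W = min(W+, W-) = 29.
Step 5: Ties in |d|, so use the tie-corrected normal approximation.
        E[W] = n(n+1)/4 = 12*13/4 = 39.
        Tie groups: |d|=4 (t=5), |d|=5 (t=4), |d|=6 (t=2); sum(t^3 - t) = 186.
        Var[W] = n(n+1)(2n+1)/24 - sum(t^3-t)/48 = 3900/24 - 186/48 = 158.625.
        z = (W - E[W]) / sqrt(Var[W]) = (29 - 39) / 12.5946 = -0.7940.
        Two-sided p = 2*Phi(z) = 0.427202.
Step 6: alpha = 0.05. fail to reject H0.

W+ = 29, W- = 49, W = min = 29, p = 0.427202, fail to reject H0.


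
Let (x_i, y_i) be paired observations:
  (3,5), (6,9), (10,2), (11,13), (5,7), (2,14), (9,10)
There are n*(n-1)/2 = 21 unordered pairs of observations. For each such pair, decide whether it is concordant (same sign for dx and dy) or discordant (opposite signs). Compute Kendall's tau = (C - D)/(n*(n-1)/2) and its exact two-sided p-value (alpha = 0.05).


Step 1: Enumerate the 21 unordered pairs (i,j) with i<j and classify each by sign(x_j-x_i) * sign(y_j-y_i).
  (1,2):dx=+3,dy=+4->C; (1,3):dx=+7,dy=-3->D; (1,4):dx=+8,dy=+8->C; (1,5):dx=+2,dy=+2->C
  (1,6):dx=-1,dy=+9->D; (1,7):dx=+6,dy=+5->C; (2,3):dx=+4,dy=-7->D; (2,4):dx=+5,dy=+4->C
  (2,5):dx=-1,dy=-2->C; (2,6):dx=-4,dy=+5->D; (2,7):dx=+3,dy=+1->C; (3,4):dx=+1,dy=+11->C
  (3,5):dx=-5,dy=+5->D; (3,6):dx=-8,dy=+12->D; (3,7):dx=-1,dy=+8->D; (4,5):dx=-6,dy=-6->C
  (4,6):dx=-9,dy=+1->D; (4,7):dx=-2,dy=-3->C; (5,6):dx=-3,dy=+7->D; (5,7):dx=+4,dy=+3->C
  (6,7):dx=+7,dy=-4->D
Step 2: C = 11, D = 10, total pairs = 21.
Step 3: tau = (C - D)/(n(n-1)/2) = (11 - 10)/21 = 0.047619.
Step 4: Exact two-sided p-value (enumerate n! = 5040 permutations of y under H0): p = 1.000000.
Step 5: alpha = 0.05. fail to reject H0.

tau_b = 0.0476 (C=11, D=10), p = 1.000000, fail to reject H0.


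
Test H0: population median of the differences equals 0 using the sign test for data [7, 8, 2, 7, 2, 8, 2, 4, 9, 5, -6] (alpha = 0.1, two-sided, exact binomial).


Step 1: Discard zero differences. Original n = 11; n_eff = number of nonzero differences = 11.
Nonzero differences (with sign): +7, +8, +2, +7, +2, +8, +2, +4, +9, +5, -6
Step 2: Count signs: positive = 10, negative = 1.
Step 3: Under H0: P(positive) = 0.5, so the number of positives S ~ Bin(11, 0.5).
Step 4: Two-sided exact p-value = sum of Bin(11,0.5) probabilities at or below the observed probability = 0.011719.
Step 5: alpha = 0.1. reject H0.

n_eff = 11, pos = 10, neg = 1, p = 0.011719, reject H0.


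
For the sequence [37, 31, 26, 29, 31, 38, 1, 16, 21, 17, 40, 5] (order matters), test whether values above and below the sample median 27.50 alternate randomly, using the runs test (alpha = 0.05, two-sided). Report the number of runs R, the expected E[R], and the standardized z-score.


Step 1: Compute median = 27.50; label A = above, B = below.
Labels in order: AABAAABBBBAB  (n_A = 6, n_B = 6)
Step 2: Count runs R = 6.
Step 3: Under H0 (random ordering), E[R] = 2*n_A*n_B/(n_A+n_B) + 1 = 2*6*6/12 + 1 = 7.0000.
        Var[R] = 2*n_A*n_B*(2*n_A*n_B - n_A - n_B) / ((n_A+n_B)^2 * (n_A+n_B-1)) = 4320/1584 = 2.7273.
        SD[R] = 1.6514.
Step 4: Continuity-corrected z = (R + 0.5 - E[R]) / SD[R] = (6 + 0.5 - 7.0000) / 1.6514 = -0.3028.
Step 5: Two-sided p-value via normal approximation = 2*(1 - Phi(|z|)) = 0.762069.
Step 6: alpha = 0.05. fail to reject H0.

R = 6, z = -0.3028, p = 0.762069, fail to reject H0.


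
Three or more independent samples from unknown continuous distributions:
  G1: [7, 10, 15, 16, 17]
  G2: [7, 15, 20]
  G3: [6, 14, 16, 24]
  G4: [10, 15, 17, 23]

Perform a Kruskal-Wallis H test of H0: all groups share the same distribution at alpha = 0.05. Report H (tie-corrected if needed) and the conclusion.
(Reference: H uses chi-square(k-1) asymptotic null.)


Step 1: Combine all N = 16 observations and assign midranks.
sorted (value, group, rank): (6,G3,1), (7,G1,2.5), (7,G2,2.5), (10,G1,4.5), (10,G4,4.5), (14,G3,6), (15,G1,8), (15,G2,8), (15,G4,8), (16,G1,10.5), (16,G3,10.5), (17,G1,12.5), (17,G4,12.5), (20,G2,14), (23,G4,15), (24,G3,16)
Step 2: Sum ranks within each group.
R_1 = 38 (n_1 = 5)
R_2 = 24.5 (n_2 = 3)
R_3 = 33.5 (n_3 = 4)
R_4 = 40 (n_4 = 4)
Step 3: H = 12/(N(N+1)) * sum(R_i^2/n_i) - 3(N+1)
     = 12/(16*17) * (38^2/5 + 24.5^2/3 + 33.5^2/4 + 40^2/4) - 3*17
     = 0.044118 * 1169.45 - 51
     = 0.593199.
Step 4: Ties present; correction factor C = 1 - 48/(16^3 - 16) = 0.988235. Corrected H = 0.593199 / 0.988235 = 0.600260.
Step 5: Under H0, H ~ chi^2(3); p-value = 0.896373.
Step 6: alpha = 0.05. fail to reject H0.

H = 0.6003, df = 3, p = 0.896373, fail to reject H0.


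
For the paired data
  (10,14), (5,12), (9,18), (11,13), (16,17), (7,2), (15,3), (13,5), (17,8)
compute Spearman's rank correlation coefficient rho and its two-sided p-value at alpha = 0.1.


Step 1: Rank x and y separately (midranks; no ties here).
rank(x): 10->4, 5->1, 9->3, 11->5, 16->8, 7->2, 15->7, 13->6, 17->9
rank(y): 14->7, 12->5, 18->9, 13->6, 17->8, 2->1, 3->2, 5->3, 8->4
Step 2: d_i = R_x(i) - R_y(i); compute d_i^2.
  (4-7)^2=9, (1-5)^2=16, (3-9)^2=36, (5-6)^2=1, (8-8)^2=0, (2-1)^2=1, (7-2)^2=25, (6-3)^2=9, (9-4)^2=25
sum(d^2) = 122.
Step 3: rho = 1 - 6*122 / (9*(9^2 - 1)) = 1 - 732/720 = -0.016667.
Step 4: Under H0, t = rho * sqrt((n-2)/(1-rho^2)) = -0.0441 ~ t(7).
Step 5: Two-sided p-value from the t-distribution with 7 df = 0.966055.
Step 6: alpha = 0.1. fail to reject H0.

rho = -0.0167, p = 0.966055, fail to reject H0 at alpha = 0.1.


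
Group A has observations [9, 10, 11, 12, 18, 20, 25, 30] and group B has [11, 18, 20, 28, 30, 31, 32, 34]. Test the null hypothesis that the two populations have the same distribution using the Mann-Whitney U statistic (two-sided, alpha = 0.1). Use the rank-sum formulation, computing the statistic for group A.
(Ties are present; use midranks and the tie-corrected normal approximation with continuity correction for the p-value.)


Step 1: Combine and sort all 16 observations; assign midranks.
sorted (value, group): (9,X), (10,X), (11,X), (11,Y), (12,X), (18,X), (18,Y), (20,X), (20,Y), (25,X), (28,Y), (30,X), (30,Y), (31,Y), (32,Y), (34,Y)
ranks: 9->1, 10->2, 11->3.5, 11->3.5, 12->5, 18->6.5, 18->6.5, 20->8.5, 20->8.5, 25->10, 28->11, 30->12.5, 30->12.5, 31->14, 32->15, 34->16
Step 2: Rank sum for X: R1 = 1 + 2 + 3.5 + 5 + 6.5 + 8.5 + 10 + 12.5 = 49.
Step 3: U_X = R1 - n1(n1+1)/2 = 49 - 8*9/2 = 49 - 36 = 13.
       U_Y = n1*n2 - U_X = 64 - 13 = 51.
Step 4: Ties are present, so use the tie-corrected normal approximation (with continuity correction) for the p-value.
Step 5: p-value = 0.051340; compare to alpha = 0.1. reject H0.

U_X = 13, p = 0.051340, reject H0 at alpha = 0.1.


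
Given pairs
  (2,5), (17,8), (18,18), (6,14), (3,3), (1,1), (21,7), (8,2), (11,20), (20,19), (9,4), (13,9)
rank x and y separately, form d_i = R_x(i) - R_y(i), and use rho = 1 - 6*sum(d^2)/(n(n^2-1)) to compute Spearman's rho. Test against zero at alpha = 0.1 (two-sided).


Step 1: Rank x and y separately (midranks; no ties here).
rank(x): 2->2, 17->9, 18->10, 6->4, 3->3, 1->1, 21->12, 8->5, 11->7, 20->11, 9->6, 13->8
rank(y): 5->5, 8->7, 18->10, 14->9, 3->3, 1->1, 7->6, 2->2, 20->12, 19->11, 4->4, 9->8
Step 2: d_i = R_x(i) - R_y(i); compute d_i^2.
  (2-5)^2=9, (9-7)^2=4, (10-10)^2=0, (4-9)^2=25, (3-3)^2=0, (1-1)^2=0, (12-6)^2=36, (5-2)^2=9, (7-12)^2=25, (11-11)^2=0, (6-4)^2=4, (8-8)^2=0
sum(d^2) = 112.
Step 3: rho = 1 - 6*112 / (12*(12^2 - 1)) = 1 - 672/1716 = 0.608392.
Step 4: Under H0, t = rho * sqrt((n-2)/(1-rho^2)) = 2.4242 ~ t(10).
Step 5: Two-sided p-value from the t-distribution with 10 df = 0.035806.
Step 6: alpha = 0.1. reject H0.

rho = 0.6084, p = 0.035806, reject H0 at alpha = 0.1.


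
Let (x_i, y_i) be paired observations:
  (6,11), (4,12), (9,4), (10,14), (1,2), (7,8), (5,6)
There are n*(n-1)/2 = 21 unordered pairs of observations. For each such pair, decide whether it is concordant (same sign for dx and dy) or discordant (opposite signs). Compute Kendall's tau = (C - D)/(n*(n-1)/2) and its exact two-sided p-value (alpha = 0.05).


Step 1: Enumerate the 21 unordered pairs (i,j) with i<j and classify each by sign(x_j-x_i) * sign(y_j-y_i).
  (1,2):dx=-2,dy=+1->D; (1,3):dx=+3,dy=-7->D; (1,4):dx=+4,dy=+3->C; (1,5):dx=-5,dy=-9->C
  (1,6):dx=+1,dy=-3->D; (1,7):dx=-1,dy=-5->C; (2,3):dx=+5,dy=-8->D; (2,4):dx=+6,dy=+2->C
  (2,5):dx=-3,dy=-10->C; (2,6):dx=+3,dy=-4->D; (2,7):dx=+1,dy=-6->D; (3,4):dx=+1,dy=+10->C
  (3,5):dx=-8,dy=-2->C; (3,6):dx=-2,dy=+4->D; (3,7):dx=-4,dy=+2->D; (4,5):dx=-9,dy=-12->C
  (4,6):dx=-3,dy=-6->C; (4,7):dx=-5,dy=-8->C; (5,6):dx=+6,dy=+6->C; (5,7):dx=+4,dy=+4->C
  (6,7):dx=-2,dy=-2->C
Step 2: C = 13, D = 8, total pairs = 21.
Step 3: tau = (C - D)/(n(n-1)/2) = (13 - 8)/21 = 0.238095.
Step 4: Exact two-sided p-value (enumerate n! = 5040 permutations of y under H0): p = 0.561905.
Step 5: alpha = 0.05. fail to reject H0.

tau_b = 0.2381 (C=13, D=8), p = 0.561905, fail to reject H0.


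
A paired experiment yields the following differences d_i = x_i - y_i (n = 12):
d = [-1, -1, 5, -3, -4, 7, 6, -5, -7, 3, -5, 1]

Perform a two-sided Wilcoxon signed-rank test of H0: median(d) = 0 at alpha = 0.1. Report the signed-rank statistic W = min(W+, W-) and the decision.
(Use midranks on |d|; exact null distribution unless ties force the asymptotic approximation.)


Step 1: Drop any zero differences (none here) and take |d_i|.
|d| = [1, 1, 5, 3, 4, 7, 6, 5, 7, 3, 5, 1]
Step 2: Midrank |d_i| (ties get averaged ranks).
ranks: |1|->2, |1|->2, |5|->8, |3|->4.5, |4|->6, |7|->11.5, |6|->10, |5|->8, |7|->11.5, |3|->4.5, |5|->8, |1|->2
Step 3: Attach original signs; sum ranks with positive sign and with negative sign.
W+ = 8 + 11.5 + 10 + 4.5 + 2 = 36
W- = 2 + 2 + 4.5 + 6 + 8 + 11.5 + 8 = 42
(Check: W+ + W- = 78 should equal n(n+1)/2 = 78.)
Step 4: Test statistic W = min(W+, W-) = 36.
Step 5: Ties in |d|, so use the tie-corrected normal approximation.
        E[W] = n(n+1)/4 = 12*13/4 = 39.
        Tie groups: |d|=1 (t=3), |d|=3 (t=2), |d|=5 (t=3), |d|=7 (t=2); sum(t^3 - t) = 60.
        Var[W] = n(n+1)(2n+1)/24 - sum(t^3-t)/48 = 3900/24 - 60/48 = 161.25.
        z = (W - E[W]) / sqrt(Var[W]) = (36 - 39) / 12.6984 = -0.2362.
        Two-sided p = 2*Phi(z) = 0.813239.
Step 6: alpha = 0.1. fail to reject H0.

W+ = 36, W- = 42, W = min = 36, p = 0.813239, fail to reject H0.


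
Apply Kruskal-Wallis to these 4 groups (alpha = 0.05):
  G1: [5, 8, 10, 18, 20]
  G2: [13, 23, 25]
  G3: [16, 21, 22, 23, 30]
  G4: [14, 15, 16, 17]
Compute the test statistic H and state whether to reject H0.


Step 1: Combine all N = 17 observations and assign midranks.
sorted (value, group, rank): (5,G1,1), (8,G1,2), (10,G1,3), (13,G2,4), (14,G4,5), (15,G4,6), (16,G3,7.5), (16,G4,7.5), (17,G4,9), (18,G1,10), (20,G1,11), (21,G3,12), (22,G3,13), (23,G2,14.5), (23,G3,14.5), (25,G2,16), (30,G3,17)
Step 2: Sum ranks within each group.
R_1 = 27 (n_1 = 5)
R_2 = 34.5 (n_2 = 3)
R_3 = 64 (n_3 = 5)
R_4 = 27.5 (n_4 = 4)
Step 3: H = 12/(N(N+1)) * sum(R_i^2/n_i) - 3(N+1)
     = 12/(17*18) * (27^2/5 + 34.5^2/3 + 64^2/5 + 27.5^2/4) - 3*18
     = 0.039216 * 1550.81 - 54
     = 6.816176.
Step 4: Ties present; correction factor C = 1 - 12/(17^3 - 17) = 0.997549. Corrected H = 6.816176 / 0.997549 = 6.832924.
Step 5: Under H0, H ~ chi^2(3); p-value = 0.077418.
Step 6: alpha = 0.05. fail to reject H0.

H = 6.8329, df = 3, p = 0.077418, fail to reject H0.


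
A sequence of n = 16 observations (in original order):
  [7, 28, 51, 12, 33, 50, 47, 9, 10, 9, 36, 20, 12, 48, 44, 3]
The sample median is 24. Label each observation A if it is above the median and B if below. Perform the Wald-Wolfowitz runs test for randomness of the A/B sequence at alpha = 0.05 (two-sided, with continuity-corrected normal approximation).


Step 1: Compute median = 24; label A = above, B = below.
Labels in order: BAABAAABBBABBAAB  (n_A = 8, n_B = 8)
Step 2: Count runs R = 9.
Step 3: Under H0 (random ordering), E[R] = 2*n_A*n_B/(n_A+n_B) + 1 = 2*8*8/16 + 1 = 9.0000.
        Var[R] = 2*n_A*n_B*(2*n_A*n_B - n_A - n_B) / ((n_A+n_B)^2 * (n_A+n_B-1)) = 14336/3840 = 3.7333.
        SD[R] = 1.9322.
Step 4: R = E[R], so z = 0 with no continuity correction.
Step 5: Two-sided p-value via normal approximation = 2*(1 - Phi(|z|)) = 1.000000.
Step 6: alpha = 0.05. fail to reject H0.

R = 9, z = 0.0000, p = 1.000000, fail to reject H0.


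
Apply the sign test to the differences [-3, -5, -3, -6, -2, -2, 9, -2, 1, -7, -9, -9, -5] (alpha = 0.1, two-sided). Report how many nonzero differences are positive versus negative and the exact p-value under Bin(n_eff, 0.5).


Step 1: Discard zero differences. Original n = 13; n_eff = number of nonzero differences = 13.
Nonzero differences (with sign): -3, -5, -3, -6, -2, -2, +9, -2, +1, -7, -9, -9, -5
Step 2: Count signs: positive = 2, negative = 11.
Step 3: Under H0: P(positive) = 0.5, so the number of positives S ~ Bin(13, 0.5).
Step 4: Two-sided exact p-value = sum of Bin(13,0.5) probabilities at or below the observed probability = 0.022461.
Step 5: alpha = 0.1. reject H0.

n_eff = 13, pos = 2, neg = 11, p = 0.022461, reject H0.


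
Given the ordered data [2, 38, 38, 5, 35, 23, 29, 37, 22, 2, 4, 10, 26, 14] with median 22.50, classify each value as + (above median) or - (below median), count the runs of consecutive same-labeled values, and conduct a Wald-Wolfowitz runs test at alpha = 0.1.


Step 1: Compute median = 22.50; label A = above, B = below.
Labels in order: BAABAAAABBBBAB  (n_A = 7, n_B = 7)
Step 2: Count runs R = 7.
Step 3: Under H0 (random ordering), E[R] = 2*n_A*n_B/(n_A+n_B) + 1 = 2*7*7/14 + 1 = 8.0000.
        Var[R] = 2*n_A*n_B*(2*n_A*n_B - n_A - n_B) / ((n_A+n_B)^2 * (n_A+n_B-1)) = 8232/2548 = 3.2308.
        SD[R] = 1.7974.
Step 4: Continuity-corrected z = (R + 0.5 - E[R]) / SD[R] = (7 + 0.5 - 8.0000) / 1.7974 = -0.2782.
Step 5: Two-sided p-value via normal approximation = 2*(1 - Phi(|z|)) = 0.780879.
Step 6: alpha = 0.1. fail to reject H0.

R = 7, z = -0.2782, p = 0.780879, fail to reject H0.


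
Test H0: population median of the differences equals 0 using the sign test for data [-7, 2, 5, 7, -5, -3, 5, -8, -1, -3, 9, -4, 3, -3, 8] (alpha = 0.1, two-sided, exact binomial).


Step 1: Discard zero differences. Original n = 15; n_eff = number of nonzero differences = 15.
Nonzero differences (with sign): -7, +2, +5, +7, -5, -3, +5, -8, -1, -3, +9, -4, +3, -3, +8
Step 2: Count signs: positive = 7, negative = 8.
Step 3: Under H0: P(positive) = 0.5, so the number of positives S ~ Bin(15, 0.5).
Step 4: Two-sided exact p-value = sum of Bin(15,0.5) probabilities at or below the observed probability = 1.000000.
Step 5: alpha = 0.1. fail to reject H0.

n_eff = 15, pos = 7, neg = 8, p = 1.000000, fail to reject H0.


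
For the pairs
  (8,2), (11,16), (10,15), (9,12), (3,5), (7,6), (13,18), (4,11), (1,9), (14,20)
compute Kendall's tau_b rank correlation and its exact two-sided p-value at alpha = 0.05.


Step 1: Enumerate the 45 unordered pairs (i,j) with i<j and classify each by sign(x_j-x_i) * sign(y_j-y_i).
  (1,2):dx=+3,dy=+14->C; (1,3):dx=+2,dy=+13->C; (1,4):dx=+1,dy=+10->C; (1,5):dx=-5,dy=+3->D
  (1,6):dx=-1,dy=+4->D; (1,7):dx=+5,dy=+16->C; (1,8):dx=-4,dy=+9->D; (1,9):dx=-7,dy=+7->D
  (1,10):dx=+6,dy=+18->C; (2,3):dx=-1,dy=-1->C; (2,4):dx=-2,dy=-4->C; (2,5):dx=-8,dy=-11->C
  (2,6):dx=-4,dy=-10->C; (2,7):dx=+2,dy=+2->C; (2,8):dx=-7,dy=-5->C; (2,9):dx=-10,dy=-7->C
  (2,10):dx=+3,dy=+4->C; (3,4):dx=-1,dy=-3->C; (3,5):dx=-7,dy=-10->C; (3,6):dx=-3,dy=-9->C
  (3,7):dx=+3,dy=+3->C; (3,8):dx=-6,dy=-4->C; (3,9):dx=-9,dy=-6->C; (3,10):dx=+4,dy=+5->C
  (4,5):dx=-6,dy=-7->C; (4,6):dx=-2,dy=-6->C; (4,7):dx=+4,dy=+6->C; (4,8):dx=-5,dy=-1->C
  (4,9):dx=-8,dy=-3->C; (4,10):dx=+5,dy=+8->C; (5,6):dx=+4,dy=+1->C; (5,7):dx=+10,dy=+13->C
  (5,8):dx=+1,dy=+6->C; (5,9):dx=-2,dy=+4->D; (5,10):dx=+11,dy=+15->C; (6,7):dx=+6,dy=+12->C
  (6,8):dx=-3,dy=+5->D; (6,9):dx=-6,dy=+3->D; (6,10):dx=+7,dy=+14->C; (7,8):dx=-9,dy=-7->C
  (7,9):dx=-12,dy=-9->C; (7,10):dx=+1,dy=+2->C; (8,9):dx=-3,dy=-2->C; (8,10):dx=+10,dy=+9->C
  (9,10):dx=+13,dy=+11->C
Step 2: C = 38, D = 7, total pairs = 45.
Step 3: tau = (C - D)/(n(n-1)/2) = (38 - 7)/45 = 0.688889.
Step 4: Exact two-sided p-value (enumerate n! = 3628800 permutations of y under H0): p = 0.004687.
Step 5: alpha = 0.05. reject H0.

tau_b = 0.6889 (C=38, D=7), p = 0.004687, reject H0.


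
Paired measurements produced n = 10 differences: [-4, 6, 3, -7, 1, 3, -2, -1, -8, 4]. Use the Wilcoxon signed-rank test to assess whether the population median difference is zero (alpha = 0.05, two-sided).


Step 1: Drop any zero differences (none here) and take |d_i|.
|d| = [4, 6, 3, 7, 1, 3, 2, 1, 8, 4]
Step 2: Midrank |d_i| (ties get averaged ranks).
ranks: |4|->6.5, |6|->8, |3|->4.5, |7|->9, |1|->1.5, |3|->4.5, |2|->3, |1|->1.5, |8|->10, |4|->6.5
Step 3: Attach original signs; sum ranks with positive sign and with negative sign.
W+ = 8 + 4.5 + 1.5 + 4.5 + 6.5 = 25
W- = 6.5 + 9 + 3 + 1.5 + 10 = 30
(Check: W+ + W- = 55 should equal n(n+1)/2 = 55.)
Step 4: Test statistic W = min(W+, W-) = 25.
Step 5: Ties in |d|, so use the tie-corrected normal approximation.
        E[W] = n(n+1)/4 = 10*11/4 = 27.5.
        Tie groups: |d|=1 (t=2), |d|=3 (t=2), |d|=4 (t=2); sum(t^3 - t) = 18.
        Var[W] = n(n+1)(2n+1)/24 - sum(t^3-t)/48 = 2310/24 - 18/48 = 95.875.
        z = (W - E[W]) / sqrt(Var[W]) = (25 - 27.5) / 9.7916 = -0.2553.
        Two-sided p = 2*Phi(z) = 0.798475.
Step 6: alpha = 0.05. fail to reject H0.

W+ = 25, W- = 30, W = min = 25, p = 0.798475, fail to reject H0.


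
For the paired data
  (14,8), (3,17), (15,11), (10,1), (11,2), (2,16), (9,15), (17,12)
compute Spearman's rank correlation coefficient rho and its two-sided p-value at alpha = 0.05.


Step 1: Rank x and y separately (midranks; no ties here).
rank(x): 14->6, 3->2, 15->7, 10->4, 11->5, 2->1, 9->3, 17->8
rank(y): 8->3, 17->8, 11->4, 1->1, 2->2, 16->7, 15->6, 12->5
Step 2: d_i = R_x(i) - R_y(i); compute d_i^2.
  (6-3)^2=9, (2-8)^2=36, (7-4)^2=9, (4-1)^2=9, (5-2)^2=9, (1-7)^2=36, (3-6)^2=9, (8-5)^2=9
sum(d^2) = 126.
Step 3: rho = 1 - 6*126 / (8*(8^2 - 1)) = 1 - 756/504 = -0.500000.
Step 4: Under H0, t = rho * sqrt((n-2)/(1-rho^2)) = -1.4142 ~ t(6).
Step 5: Two-sided p-value from the t-distribution with 6 df = 0.207031.
Step 6: alpha = 0.05. fail to reject H0.

rho = -0.5000, p = 0.207031, fail to reject H0 at alpha = 0.05.


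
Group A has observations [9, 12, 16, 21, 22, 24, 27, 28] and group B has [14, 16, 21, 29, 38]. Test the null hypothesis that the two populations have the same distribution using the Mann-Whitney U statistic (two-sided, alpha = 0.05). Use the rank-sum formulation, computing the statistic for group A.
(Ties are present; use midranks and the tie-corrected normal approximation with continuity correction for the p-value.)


Step 1: Combine and sort all 13 observations; assign midranks.
sorted (value, group): (9,X), (12,X), (14,Y), (16,X), (16,Y), (21,X), (21,Y), (22,X), (24,X), (27,X), (28,X), (29,Y), (38,Y)
ranks: 9->1, 12->2, 14->3, 16->4.5, 16->4.5, 21->6.5, 21->6.5, 22->8, 24->9, 27->10, 28->11, 29->12, 38->13
Step 2: Rank sum for X: R1 = 1 + 2 + 4.5 + 6.5 + 8 + 9 + 10 + 11 = 52.
Step 3: U_X = R1 - n1(n1+1)/2 = 52 - 8*9/2 = 52 - 36 = 16.
       U_Y = n1*n2 - U_X = 40 - 16 = 24.
Step 4: Ties are present, so use the tie-corrected normal approximation (with continuity correction) for the p-value.
Step 5: p-value = 0.607419; compare to alpha = 0.05. fail to reject H0.

U_X = 16, p = 0.607419, fail to reject H0 at alpha = 0.05.


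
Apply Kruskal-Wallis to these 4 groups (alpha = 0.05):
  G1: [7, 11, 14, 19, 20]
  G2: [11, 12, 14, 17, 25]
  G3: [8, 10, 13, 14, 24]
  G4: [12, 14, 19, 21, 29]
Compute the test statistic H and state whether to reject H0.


Step 1: Combine all N = 20 observations and assign midranks.
sorted (value, group, rank): (7,G1,1), (8,G3,2), (10,G3,3), (11,G1,4.5), (11,G2,4.5), (12,G2,6.5), (12,G4,6.5), (13,G3,8), (14,G1,10.5), (14,G2,10.5), (14,G3,10.5), (14,G4,10.5), (17,G2,13), (19,G1,14.5), (19,G4,14.5), (20,G1,16), (21,G4,17), (24,G3,18), (25,G2,19), (29,G4,20)
Step 2: Sum ranks within each group.
R_1 = 46.5 (n_1 = 5)
R_2 = 53.5 (n_2 = 5)
R_3 = 41.5 (n_3 = 5)
R_4 = 68.5 (n_4 = 5)
Step 3: H = 12/(N(N+1)) * sum(R_i^2/n_i) - 3(N+1)
     = 12/(20*21) * (46.5^2/5 + 53.5^2/5 + 41.5^2/5 + 68.5^2/5) - 3*21
     = 0.028571 * 2287.8 - 63
     = 2.365714.
Step 4: Ties present; correction factor C = 1 - 78/(20^3 - 20) = 0.990226. Corrected H = 2.365714 / 0.990226 = 2.389066.
Step 5: Under H0, H ~ chi^2(3); p-value = 0.495673.
Step 6: alpha = 0.05. fail to reject H0.

H = 2.3891, df = 3, p = 0.495673, fail to reject H0.


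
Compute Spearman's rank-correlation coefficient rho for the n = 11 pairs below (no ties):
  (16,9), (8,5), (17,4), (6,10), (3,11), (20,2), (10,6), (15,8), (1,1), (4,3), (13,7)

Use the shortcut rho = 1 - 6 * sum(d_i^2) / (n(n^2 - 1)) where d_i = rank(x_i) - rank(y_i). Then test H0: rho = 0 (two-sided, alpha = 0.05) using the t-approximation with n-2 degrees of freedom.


Step 1: Rank x and y separately (midranks; no ties here).
rank(x): 16->9, 8->5, 17->10, 6->4, 3->2, 20->11, 10->6, 15->8, 1->1, 4->3, 13->7
rank(y): 9->9, 5->5, 4->4, 10->10, 11->11, 2->2, 6->6, 8->8, 1->1, 3->3, 7->7
Step 2: d_i = R_x(i) - R_y(i); compute d_i^2.
  (9-9)^2=0, (5-5)^2=0, (10-4)^2=36, (4-10)^2=36, (2-11)^2=81, (11-2)^2=81, (6-6)^2=0, (8-8)^2=0, (1-1)^2=0, (3-3)^2=0, (7-7)^2=0
sum(d^2) = 234.
Step 3: rho = 1 - 6*234 / (11*(11^2 - 1)) = 1 - 1404/1320 = -0.063636.
Step 4: Under H0, t = rho * sqrt((n-2)/(1-rho^2)) = -0.1913 ~ t(9).
Step 5: Two-sided p-value from the t-distribution with 9 df = 0.852539.
Step 6: alpha = 0.05. fail to reject H0.

rho = -0.0636, p = 0.852539, fail to reject H0 at alpha = 0.05.


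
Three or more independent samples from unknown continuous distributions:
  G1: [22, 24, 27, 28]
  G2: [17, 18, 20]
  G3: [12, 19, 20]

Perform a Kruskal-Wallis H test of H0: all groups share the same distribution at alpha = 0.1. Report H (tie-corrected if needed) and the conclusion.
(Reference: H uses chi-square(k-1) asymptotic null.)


Step 1: Combine all N = 10 observations and assign midranks.
sorted (value, group, rank): (12,G3,1), (17,G2,2), (18,G2,3), (19,G3,4), (20,G2,5.5), (20,G3,5.5), (22,G1,7), (24,G1,8), (27,G1,9), (28,G1,10)
Step 2: Sum ranks within each group.
R_1 = 34 (n_1 = 4)
R_2 = 10.5 (n_2 = 3)
R_3 = 10.5 (n_3 = 3)
Step 3: H = 12/(N(N+1)) * sum(R_i^2/n_i) - 3(N+1)
     = 12/(10*11) * (34^2/4 + 10.5^2/3 + 10.5^2/3) - 3*11
     = 0.109091 * 362.5 - 33
     = 6.545455.
Step 4: Ties present; correction factor C = 1 - 6/(10^3 - 10) = 0.993939. Corrected H = 6.545455 / 0.993939 = 6.585366.
Step 5: Under H0, H ~ chi^2(2); p-value = 0.037154.
Step 6: alpha = 0.1. reject H0.

H = 6.5854, df = 2, p = 0.037154, reject H0.


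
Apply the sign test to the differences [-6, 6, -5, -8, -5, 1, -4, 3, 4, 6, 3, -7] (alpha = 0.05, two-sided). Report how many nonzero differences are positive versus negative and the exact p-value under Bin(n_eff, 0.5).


Step 1: Discard zero differences. Original n = 12; n_eff = number of nonzero differences = 12.
Nonzero differences (with sign): -6, +6, -5, -8, -5, +1, -4, +3, +4, +6, +3, -7
Step 2: Count signs: positive = 6, negative = 6.
Step 3: Under H0: P(positive) = 0.5, so the number of positives S ~ Bin(12, 0.5).
Step 4: Two-sided exact p-value = sum of Bin(12,0.5) probabilities at or below the observed probability = 1.000000.
Step 5: alpha = 0.05. fail to reject H0.

n_eff = 12, pos = 6, neg = 6, p = 1.000000, fail to reject H0.


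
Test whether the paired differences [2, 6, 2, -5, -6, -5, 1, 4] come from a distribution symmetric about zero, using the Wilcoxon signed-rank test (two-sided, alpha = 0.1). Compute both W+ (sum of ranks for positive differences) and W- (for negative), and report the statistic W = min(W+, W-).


Step 1: Drop any zero differences (none here) and take |d_i|.
|d| = [2, 6, 2, 5, 6, 5, 1, 4]
Step 2: Midrank |d_i| (ties get averaged ranks).
ranks: |2|->2.5, |6|->7.5, |2|->2.5, |5|->5.5, |6|->7.5, |5|->5.5, |1|->1, |4|->4
Step 3: Attach original signs; sum ranks with positive sign and with negative sign.
W+ = 2.5 + 7.5 + 2.5 + 1 + 4 = 17.5
W- = 5.5 + 7.5 + 5.5 = 18.5
(Check: W+ + W- = 36 should equal n(n+1)/2 = 36.)
Step 4: Test statistic W = min(W+, W-) = 17.5.
Step 5: Ties in |d|, so use the tie-corrected normal approximation.
        E[W] = n(n+1)/4 = 8*9/4 = 18.
        Tie groups: |d|=2 (t=2), |d|=5 (t=2), |d|=6 (t=2); sum(t^3 - t) = 18.
        Var[W] = n(n+1)(2n+1)/24 - sum(t^3-t)/48 = 1224/24 - 18/48 = 50.625.
        z = (W - E[W]) / sqrt(Var[W]) = (17.5 - 18) / 7.1151 = -0.0703.
        Two-sided p = 2*Phi(z) = 0.943977.
Step 6: alpha = 0.1. fail to reject H0.

W+ = 17.5, W- = 18.5, W = min = 17.5, p = 0.943977, fail to reject H0.


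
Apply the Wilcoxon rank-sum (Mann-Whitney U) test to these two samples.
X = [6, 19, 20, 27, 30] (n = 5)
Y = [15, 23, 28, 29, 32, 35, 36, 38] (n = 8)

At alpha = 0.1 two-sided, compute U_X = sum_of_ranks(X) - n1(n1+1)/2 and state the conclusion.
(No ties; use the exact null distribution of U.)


Step 1: Combine and sort all 13 observations; assign midranks.
sorted (value, group): (6,X), (15,Y), (19,X), (20,X), (23,Y), (27,X), (28,Y), (29,Y), (30,X), (32,Y), (35,Y), (36,Y), (38,Y)
ranks: 6->1, 15->2, 19->3, 20->4, 23->5, 27->6, 28->7, 29->8, 30->9, 32->10, 35->11, 36->12, 38->13
Step 2: Rank sum for X: R1 = 1 + 3 + 4 + 6 + 9 = 23.
Step 3: U_X = R1 - n1(n1+1)/2 = 23 - 5*6/2 = 23 - 15 = 8.
       U_Y = n1*n2 - U_X = 40 - 8 = 32.
Step 4: No ties, so the exact null distribution of U (based on enumerating the C(13,5) = 1287 equally likely rank assignments) gives the two-sided p-value.
Step 5: p-value = 0.093240; compare to alpha = 0.1. reject H0.

U_X = 8, p = 0.093240, reject H0 at alpha = 0.1.


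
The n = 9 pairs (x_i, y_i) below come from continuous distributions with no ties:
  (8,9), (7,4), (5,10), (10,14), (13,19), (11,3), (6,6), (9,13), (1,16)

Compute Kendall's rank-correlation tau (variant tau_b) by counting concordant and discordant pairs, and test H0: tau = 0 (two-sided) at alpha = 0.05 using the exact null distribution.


Step 1: Enumerate the 36 unordered pairs (i,j) with i<j and classify each by sign(x_j-x_i) * sign(y_j-y_i).
  (1,2):dx=-1,dy=-5->C; (1,3):dx=-3,dy=+1->D; (1,4):dx=+2,dy=+5->C; (1,5):dx=+5,dy=+10->C
  (1,6):dx=+3,dy=-6->D; (1,7):dx=-2,dy=-3->C; (1,8):dx=+1,dy=+4->C; (1,9):dx=-7,dy=+7->D
  (2,3):dx=-2,dy=+6->D; (2,4):dx=+3,dy=+10->C; (2,5):dx=+6,dy=+15->C; (2,6):dx=+4,dy=-1->D
  (2,7):dx=-1,dy=+2->D; (2,8):dx=+2,dy=+9->C; (2,9):dx=-6,dy=+12->D; (3,4):dx=+5,dy=+4->C
  (3,5):dx=+8,dy=+9->C; (3,6):dx=+6,dy=-7->D; (3,7):dx=+1,dy=-4->D; (3,8):dx=+4,dy=+3->C
  (3,9):dx=-4,dy=+6->D; (4,5):dx=+3,dy=+5->C; (4,6):dx=+1,dy=-11->D; (4,7):dx=-4,dy=-8->C
  (4,8):dx=-1,dy=-1->C; (4,9):dx=-9,dy=+2->D; (5,6):dx=-2,dy=-16->C; (5,7):dx=-7,dy=-13->C
  (5,8):dx=-4,dy=-6->C; (5,9):dx=-12,dy=-3->C; (6,7):dx=-5,dy=+3->D; (6,8):dx=-2,dy=+10->D
  (6,9):dx=-10,dy=+13->D; (7,8):dx=+3,dy=+7->C; (7,9):dx=-5,dy=+10->D; (8,9):dx=-8,dy=+3->D
Step 2: C = 19, D = 17, total pairs = 36.
Step 3: tau = (C - D)/(n(n-1)/2) = (19 - 17)/36 = 0.055556.
Step 4: Exact two-sided p-value (enumerate n! = 362880 permutations of y under H0): p = 0.919455.
Step 5: alpha = 0.05. fail to reject H0.

tau_b = 0.0556 (C=19, D=17), p = 0.919455, fail to reject H0.


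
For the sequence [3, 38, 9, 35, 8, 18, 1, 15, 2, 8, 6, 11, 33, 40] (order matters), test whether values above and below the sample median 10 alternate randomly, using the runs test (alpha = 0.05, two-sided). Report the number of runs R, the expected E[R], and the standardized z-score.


Step 1: Compute median = 10; label A = above, B = below.
Labels in order: BABABABABBBAAA  (n_A = 7, n_B = 7)
Step 2: Count runs R = 10.
Step 3: Under H0 (random ordering), E[R] = 2*n_A*n_B/(n_A+n_B) + 1 = 2*7*7/14 + 1 = 8.0000.
        Var[R] = 2*n_A*n_B*(2*n_A*n_B - n_A - n_B) / ((n_A+n_B)^2 * (n_A+n_B-1)) = 8232/2548 = 3.2308.
        SD[R] = 1.7974.
Step 4: Continuity-corrected z = (R - 0.5 - E[R]) / SD[R] = (10 - 0.5 - 8.0000) / 1.7974 = 0.8345.
Step 5: Two-sided p-value via normal approximation = 2*(1 - Phi(|z|)) = 0.403986.
Step 6: alpha = 0.05. fail to reject H0.

R = 10, z = 0.8345, p = 0.403986, fail to reject H0.


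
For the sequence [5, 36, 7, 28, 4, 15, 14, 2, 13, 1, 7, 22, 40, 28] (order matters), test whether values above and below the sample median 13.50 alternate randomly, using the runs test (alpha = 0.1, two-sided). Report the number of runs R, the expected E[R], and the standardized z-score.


Step 1: Compute median = 13.50; label A = above, B = below.
Labels in order: BABABAABBBBAAA  (n_A = 7, n_B = 7)
Step 2: Count runs R = 8.
Step 3: Under H0 (random ordering), E[R] = 2*n_A*n_B/(n_A+n_B) + 1 = 2*7*7/14 + 1 = 8.0000.
        Var[R] = 2*n_A*n_B*(2*n_A*n_B - n_A - n_B) / ((n_A+n_B)^2 * (n_A+n_B-1)) = 8232/2548 = 3.2308.
        SD[R] = 1.7974.
Step 4: R = E[R], so z = 0 with no continuity correction.
Step 5: Two-sided p-value via normal approximation = 2*(1 - Phi(|z|)) = 1.000000.
Step 6: alpha = 0.1. fail to reject H0.

R = 8, z = 0.0000, p = 1.000000, fail to reject H0.


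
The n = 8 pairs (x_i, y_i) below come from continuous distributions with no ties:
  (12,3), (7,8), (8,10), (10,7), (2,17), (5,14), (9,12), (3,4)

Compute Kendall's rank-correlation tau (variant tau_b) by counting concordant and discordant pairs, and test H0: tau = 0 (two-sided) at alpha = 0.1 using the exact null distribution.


Step 1: Enumerate the 28 unordered pairs (i,j) with i<j and classify each by sign(x_j-x_i) * sign(y_j-y_i).
  (1,2):dx=-5,dy=+5->D; (1,3):dx=-4,dy=+7->D; (1,4):dx=-2,dy=+4->D; (1,5):dx=-10,dy=+14->D
  (1,6):dx=-7,dy=+11->D; (1,7):dx=-3,dy=+9->D; (1,8):dx=-9,dy=+1->D; (2,3):dx=+1,dy=+2->C
  (2,4):dx=+3,dy=-1->D; (2,5):dx=-5,dy=+9->D; (2,6):dx=-2,dy=+6->D; (2,7):dx=+2,dy=+4->C
  (2,8):dx=-4,dy=-4->C; (3,4):dx=+2,dy=-3->D; (3,5):dx=-6,dy=+7->D; (3,6):dx=-3,dy=+4->D
  (3,7):dx=+1,dy=+2->C; (3,8):dx=-5,dy=-6->C; (4,5):dx=-8,dy=+10->D; (4,6):dx=-5,dy=+7->D
  (4,7):dx=-1,dy=+5->D; (4,8):dx=-7,dy=-3->C; (5,6):dx=+3,dy=-3->D; (5,7):dx=+7,dy=-5->D
  (5,8):dx=+1,dy=-13->D; (6,7):dx=+4,dy=-2->D; (6,8):dx=-2,dy=-10->C; (7,8):dx=-6,dy=-8->C
Step 2: C = 8, D = 20, total pairs = 28.
Step 3: tau = (C - D)/(n(n-1)/2) = (8 - 20)/28 = -0.428571.
Step 4: Exact two-sided p-value (enumerate n! = 40320 permutations of y under H0): p = 0.178869.
Step 5: alpha = 0.1. fail to reject H0.

tau_b = -0.4286 (C=8, D=20), p = 0.178869, fail to reject H0.


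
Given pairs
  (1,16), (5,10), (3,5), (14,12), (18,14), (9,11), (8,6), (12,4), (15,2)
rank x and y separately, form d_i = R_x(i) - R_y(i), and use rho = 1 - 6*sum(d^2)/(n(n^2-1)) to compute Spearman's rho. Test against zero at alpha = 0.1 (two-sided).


Step 1: Rank x and y separately (midranks; no ties here).
rank(x): 1->1, 5->3, 3->2, 14->7, 18->9, 9->5, 8->4, 12->6, 15->8
rank(y): 16->9, 10->5, 5->3, 12->7, 14->8, 11->6, 6->4, 4->2, 2->1
Step 2: d_i = R_x(i) - R_y(i); compute d_i^2.
  (1-9)^2=64, (3-5)^2=4, (2-3)^2=1, (7-7)^2=0, (9-8)^2=1, (5-6)^2=1, (4-4)^2=0, (6-2)^2=16, (8-1)^2=49
sum(d^2) = 136.
Step 3: rho = 1 - 6*136 / (9*(9^2 - 1)) = 1 - 816/720 = -0.133333.
Step 4: Under H0, t = rho * sqrt((n-2)/(1-rho^2)) = -0.3559 ~ t(7).
Step 5: Two-sided p-value from the t-distribution with 7 df = 0.732368.
Step 6: alpha = 0.1. fail to reject H0.

rho = -0.1333, p = 0.732368, fail to reject H0 at alpha = 0.1.


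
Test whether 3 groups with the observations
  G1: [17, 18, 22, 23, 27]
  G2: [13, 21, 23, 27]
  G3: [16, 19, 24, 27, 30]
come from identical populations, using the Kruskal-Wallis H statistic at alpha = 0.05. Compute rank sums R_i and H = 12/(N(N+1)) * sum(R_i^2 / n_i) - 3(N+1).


Step 1: Combine all N = 14 observations and assign midranks.
sorted (value, group, rank): (13,G2,1), (16,G3,2), (17,G1,3), (18,G1,4), (19,G3,5), (21,G2,6), (22,G1,7), (23,G1,8.5), (23,G2,8.5), (24,G3,10), (27,G1,12), (27,G2,12), (27,G3,12), (30,G3,14)
Step 2: Sum ranks within each group.
R_1 = 34.5 (n_1 = 5)
R_2 = 27.5 (n_2 = 4)
R_3 = 43 (n_3 = 5)
Step 3: H = 12/(N(N+1)) * sum(R_i^2/n_i) - 3(N+1)
     = 12/(14*15) * (34.5^2/5 + 27.5^2/4 + 43^2/5) - 3*15
     = 0.057143 * 796.913 - 45
     = 0.537857.
Step 4: Ties present; correction factor C = 1 - 30/(14^3 - 14) = 0.989011. Corrected H = 0.537857 / 0.989011 = 0.543833.
Step 5: Under H0, H ~ chi^2(2); p-value = 0.761918.
Step 6: alpha = 0.05. fail to reject H0.

H = 0.5438, df = 2, p = 0.761918, fail to reject H0.


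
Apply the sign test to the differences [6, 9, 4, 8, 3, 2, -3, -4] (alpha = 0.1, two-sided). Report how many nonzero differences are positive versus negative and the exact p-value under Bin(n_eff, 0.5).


Step 1: Discard zero differences. Original n = 8; n_eff = number of nonzero differences = 8.
Nonzero differences (with sign): +6, +9, +4, +8, +3, +2, -3, -4
Step 2: Count signs: positive = 6, negative = 2.
Step 3: Under H0: P(positive) = 0.5, so the number of positives S ~ Bin(8, 0.5).
Step 4: Two-sided exact p-value = sum of Bin(8,0.5) probabilities at or below the observed probability = 0.289062.
Step 5: alpha = 0.1. fail to reject H0.

n_eff = 8, pos = 6, neg = 2, p = 0.289062, fail to reject H0.


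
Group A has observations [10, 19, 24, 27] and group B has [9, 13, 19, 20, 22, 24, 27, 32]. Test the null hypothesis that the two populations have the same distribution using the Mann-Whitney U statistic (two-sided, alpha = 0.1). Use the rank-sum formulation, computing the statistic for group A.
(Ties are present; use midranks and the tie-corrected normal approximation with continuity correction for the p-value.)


Step 1: Combine and sort all 12 observations; assign midranks.
sorted (value, group): (9,Y), (10,X), (13,Y), (19,X), (19,Y), (20,Y), (22,Y), (24,X), (24,Y), (27,X), (27,Y), (32,Y)
ranks: 9->1, 10->2, 13->3, 19->4.5, 19->4.5, 20->6, 22->7, 24->8.5, 24->8.5, 27->10.5, 27->10.5, 32->12
Step 2: Rank sum for X: R1 = 2 + 4.5 + 8.5 + 10.5 = 25.5.
Step 3: U_X = R1 - n1(n1+1)/2 = 25.5 - 4*5/2 = 25.5 - 10 = 15.5.
       U_Y = n1*n2 - U_X = 32 - 15.5 = 16.5.
Step 4: Ties are present, so use the tie-corrected normal approximation (with continuity correction) for the p-value.
Step 5: p-value = 1.000000; compare to alpha = 0.1. fail to reject H0.

U_X = 15.5, p = 1.000000, fail to reject H0 at alpha = 0.1.


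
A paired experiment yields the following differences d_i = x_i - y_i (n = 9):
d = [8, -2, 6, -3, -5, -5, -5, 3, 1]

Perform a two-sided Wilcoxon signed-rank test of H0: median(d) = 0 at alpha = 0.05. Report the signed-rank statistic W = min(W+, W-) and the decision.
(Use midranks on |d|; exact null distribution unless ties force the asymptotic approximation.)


Step 1: Drop any zero differences (none here) and take |d_i|.
|d| = [8, 2, 6, 3, 5, 5, 5, 3, 1]
Step 2: Midrank |d_i| (ties get averaged ranks).
ranks: |8|->9, |2|->2, |6|->8, |3|->3.5, |5|->6, |5|->6, |5|->6, |3|->3.5, |1|->1
Step 3: Attach original signs; sum ranks with positive sign and with negative sign.
W+ = 9 + 8 + 3.5 + 1 = 21.5
W- = 2 + 3.5 + 6 + 6 + 6 = 23.5
(Check: W+ + W- = 45 should equal n(n+1)/2 = 45.)
Step 4: Test statistic W = min(W+, W-) = 21.5.
Step 5: Ties in |d|, so use the tie-corrected normal approximation.
        E[W] = n(n+1)/4 = 9*10/4 = 22.5.
        Tie groups: |d|=3 (t=2), |d|=5 (t=3); sum(t^3 - t) = 30.
        Var[W] = n(n+1)(2n+1)/24 - sum(t^3-t)/48 = 1710/24 - 30/48 = 70.625.
        z = (W - E[W]) / sqrt(Var[W]) = (21.5 - 22.5) / 8.4039 = -0.1190.
        Two-sided p = 2*Phi(z) = 0.905281.
Step 6: alpha = 0.05. fail to reject H0.

W+ = 21.5, W- = 23.5, W = min = 21.5, p = 0.905281, fail to reject H0.


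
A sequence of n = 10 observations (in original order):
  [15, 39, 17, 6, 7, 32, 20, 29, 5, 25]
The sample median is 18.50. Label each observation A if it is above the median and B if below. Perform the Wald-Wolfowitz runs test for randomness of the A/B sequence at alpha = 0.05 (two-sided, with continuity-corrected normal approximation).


Step 1: Compute median = 18.50; label A = above, B = below.
Labels in order: BABBBAAABA  (n_A = 5, n_B = 5)
Step 2: Count runs R = 6.
Step 3: Under H0 (random ordering), E[R] = 2*n_A*n_B/(n_A+n_B) + 1 = 2*5*5/10 + 1 = 6.0000.
        Var[R] = 2*n_A*n_B*(2*n_A*n_B - n_A - n_B) / ((n_A+n_B)^2 * (n_A+n_B-1)) = 2000/900 = 2.2222.
        SD[R] = 1.4907.
Step 4: R = E[R], so z = 0 with no continuity correction.
Step 5: Two-sided p-value via normal approximation = 2*(1 - Phi(|z|)) = 1.000000.
Step 6: alpha = 0.05. fail to reject H0.

R = 6, z = 0.0000, p = 1.000000, fail to reject H0.


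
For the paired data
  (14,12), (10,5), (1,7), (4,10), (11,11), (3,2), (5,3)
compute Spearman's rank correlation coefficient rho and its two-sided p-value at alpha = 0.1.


Step 1: Rank x and y separately (midranks; no ties here).
rank(x): 14->7, 10->5, 1->1, 4->3, 11->6, 3->2, 5->4
rank(y): 12->7, 5->3, 7->4, 10->5, 11->6, 2->1, 3->2
Step 2: d_i = R_x(i) - R_y(i); compute d_i^2.
  (7-7)^2=0, (5-3)^2=4, (1-4)^2=9, (3-5)^2=4, (6-6)^2=0, (2-1)^2=1, (4-2)^2=4
sum(d^2) = 22.
Step 3: rho = 1 - 6*22 / (7*(7^2 - 1)) = 1 - 132/336 = 0.607143.
Step 4: Under H0, t = rho * sqrt((n-2)/(1-rho^2)) = 1.7086 ~ t(5).
Step 5: Two-sided p-value from the t-distribution with 5 df = 0.148231.
Step 6: alpha = 0.1. fail to reject H0.

rho = 0.6071, p = 0.148231, fail to reject H0 at alpha = 0.1.


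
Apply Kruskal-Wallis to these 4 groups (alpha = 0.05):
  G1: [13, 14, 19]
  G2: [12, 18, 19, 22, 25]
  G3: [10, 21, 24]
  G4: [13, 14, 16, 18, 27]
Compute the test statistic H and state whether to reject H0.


Step 1: Combine all N = 16 observations and assign midranks.
sorted (value, group, rank): (10,G3,1), (12,G2,2), (13,G1,3.5), (13,G4,3.5), (14,G1,5.5), (14,G4,5.5), (16,G4,7), (18,G2,8.5), (18,G4,8.5), (19,G1,10.5), (19,G2,10.5), (21,G3,12), (22,G2,13), (24,G3,14), (25,G2,15), (27,G4,16)
Step 2: Sum ranks within each group.
R_1 = 19.5 (n_1 = 3)
R_2 = 49 (n_2 = 5)
R_3 = 27 (n_3 = 3)
R_4 = 40.5 (n_4 = 5)
Step 3: H = 12/(N(N+1)) * sum(R_i^2/n_i) - 3(N+1)
     = 12/(16*17) * (19.5^2/3 + 49^2/5 + 27^2/3 + 40.5^2/5) - 3*17
     = 0.044118 * 1178 - 51
     = 0.970588.
Step 4: Ties present; correction factor C = 1 - 24/(16^3 - 16) = 0.994118. Corrected H = 0.970588 / 0.994118 = 0.976331.
Step 5: Under H0, H ~ chi^2(3); p-value = 0.806979.
Step 6: alpha = 0.05. fail to reject H0.

H = 0.9763, df = 3, p = 0.806979, fail to reject H0.


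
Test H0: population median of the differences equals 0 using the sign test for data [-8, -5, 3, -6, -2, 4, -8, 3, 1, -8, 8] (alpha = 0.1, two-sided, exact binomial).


Step 1: Discard zero differences. Original n = 11; n_eff = number of nonzero differences = 11.
Nonzero differences (with sign): -8, -5, +3, -6, -2, +4, -8, +3, +1, -8, +8
Step 2: Count signs: positive = 5, negative = 6.
Step 3: Under H0: P(positive) = 0.5, so the number of positives S ~ Bin(11, 0.5).
Step 4: Two-sided exact p-value = sum of Bin(11,0.5) probabilities at or below the observed probability = 1.000000.
Step 5: alpha = 0.1. fail to reject H0.

n_eff = 11, pos = 5, neg = 6, p = 1.000000, fail to reject H0.
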